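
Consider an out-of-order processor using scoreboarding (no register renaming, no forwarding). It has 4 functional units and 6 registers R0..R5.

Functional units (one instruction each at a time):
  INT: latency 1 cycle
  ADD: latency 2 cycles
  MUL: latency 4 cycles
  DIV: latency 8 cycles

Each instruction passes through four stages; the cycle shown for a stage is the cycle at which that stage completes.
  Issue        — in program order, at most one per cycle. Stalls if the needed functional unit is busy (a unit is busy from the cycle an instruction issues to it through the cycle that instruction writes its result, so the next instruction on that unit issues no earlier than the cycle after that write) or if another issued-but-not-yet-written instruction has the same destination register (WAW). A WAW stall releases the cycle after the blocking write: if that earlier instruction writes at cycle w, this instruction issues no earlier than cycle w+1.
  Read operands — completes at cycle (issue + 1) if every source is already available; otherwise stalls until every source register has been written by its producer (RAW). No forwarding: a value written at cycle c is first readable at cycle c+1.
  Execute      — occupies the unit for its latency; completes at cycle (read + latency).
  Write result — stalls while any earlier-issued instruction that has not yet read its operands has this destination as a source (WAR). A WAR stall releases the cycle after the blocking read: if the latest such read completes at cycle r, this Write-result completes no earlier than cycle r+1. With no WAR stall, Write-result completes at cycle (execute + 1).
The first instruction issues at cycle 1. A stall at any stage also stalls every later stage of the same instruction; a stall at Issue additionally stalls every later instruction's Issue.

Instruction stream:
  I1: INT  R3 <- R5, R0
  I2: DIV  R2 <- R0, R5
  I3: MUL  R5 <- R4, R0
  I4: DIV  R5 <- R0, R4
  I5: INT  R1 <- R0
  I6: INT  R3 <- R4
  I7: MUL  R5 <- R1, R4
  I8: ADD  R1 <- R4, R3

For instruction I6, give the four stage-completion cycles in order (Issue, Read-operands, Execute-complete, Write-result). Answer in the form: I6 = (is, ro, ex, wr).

I6 = (18, 19, 20, 21)

t=1  issue I1 (INT)
t=2  I1 read-ops | issue I2 (DIV)
t=3  I1 finished on INT | I2 read-ops | issue I3 (MUL)
t=4  I1→R3 | I3 read-ops
t=8  I3 finished on MUL
t=9  I3→R5
t=11  I2 finished on DIV
t=12  I2→R2
t=13  issue I4 (DIV)
t=14  I4 read-ops | issue I5 (INT)
t=15  I5 read-ops
t=16  I5 finished on INT
t=17  I5→R1
t=18  issue I6 (INT)
t=19  I6 read-ops
t=20  I6 finished on INT
t=21  I6→R3
t=22  I4 finished on DIV
t=23  I4→R5
t=24  issue I7 (MUL)
t=25  I7 read-ops | issue I8 (ADD)
t=26  I8 read-ops
t=28  I8 finished on ADD
t=29  I7 finished on MUL | I8→R1
t=30  I7→R5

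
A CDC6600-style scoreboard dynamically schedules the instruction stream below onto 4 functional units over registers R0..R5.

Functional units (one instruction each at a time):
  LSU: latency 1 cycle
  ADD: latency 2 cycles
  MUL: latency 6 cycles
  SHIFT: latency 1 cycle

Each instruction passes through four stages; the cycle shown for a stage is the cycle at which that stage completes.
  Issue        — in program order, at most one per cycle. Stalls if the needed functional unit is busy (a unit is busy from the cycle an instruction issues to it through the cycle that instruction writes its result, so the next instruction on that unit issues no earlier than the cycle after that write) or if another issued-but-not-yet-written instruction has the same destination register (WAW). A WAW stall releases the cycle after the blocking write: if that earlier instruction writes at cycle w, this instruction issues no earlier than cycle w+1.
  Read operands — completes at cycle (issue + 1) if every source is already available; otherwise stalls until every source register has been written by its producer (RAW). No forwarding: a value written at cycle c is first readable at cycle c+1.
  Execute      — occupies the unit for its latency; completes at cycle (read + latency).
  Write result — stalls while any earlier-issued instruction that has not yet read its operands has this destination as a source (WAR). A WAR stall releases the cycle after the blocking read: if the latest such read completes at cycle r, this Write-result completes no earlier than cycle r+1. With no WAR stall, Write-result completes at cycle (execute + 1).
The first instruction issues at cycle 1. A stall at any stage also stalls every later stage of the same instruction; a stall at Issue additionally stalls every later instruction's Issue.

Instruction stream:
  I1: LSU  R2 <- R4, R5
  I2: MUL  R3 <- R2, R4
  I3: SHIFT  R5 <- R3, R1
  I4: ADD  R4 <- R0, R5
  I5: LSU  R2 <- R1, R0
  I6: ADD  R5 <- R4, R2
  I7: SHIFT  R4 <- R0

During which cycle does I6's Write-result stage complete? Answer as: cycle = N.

cycle = 24

I1  is:1  ro:2  ex:3  wr:4
I2  is:2  ro:5  ex:11  wr:12  — RAW R2: wait I1 write@4
I3  is:3  ro:13  ex:14  wr:15  — RAW R3: wait I2 write@12
I4  is:4  ro:16  ex:18  wr:19  — RAW R5: wait I3 write@15
I5  is:5  ro:6  ex:7  wr:8
I6  is:20  ro:21  ex:23  wr:24  — struct: ADD busy until I4 writes@19
I7  is:21  ro:22  ex:23  wr:24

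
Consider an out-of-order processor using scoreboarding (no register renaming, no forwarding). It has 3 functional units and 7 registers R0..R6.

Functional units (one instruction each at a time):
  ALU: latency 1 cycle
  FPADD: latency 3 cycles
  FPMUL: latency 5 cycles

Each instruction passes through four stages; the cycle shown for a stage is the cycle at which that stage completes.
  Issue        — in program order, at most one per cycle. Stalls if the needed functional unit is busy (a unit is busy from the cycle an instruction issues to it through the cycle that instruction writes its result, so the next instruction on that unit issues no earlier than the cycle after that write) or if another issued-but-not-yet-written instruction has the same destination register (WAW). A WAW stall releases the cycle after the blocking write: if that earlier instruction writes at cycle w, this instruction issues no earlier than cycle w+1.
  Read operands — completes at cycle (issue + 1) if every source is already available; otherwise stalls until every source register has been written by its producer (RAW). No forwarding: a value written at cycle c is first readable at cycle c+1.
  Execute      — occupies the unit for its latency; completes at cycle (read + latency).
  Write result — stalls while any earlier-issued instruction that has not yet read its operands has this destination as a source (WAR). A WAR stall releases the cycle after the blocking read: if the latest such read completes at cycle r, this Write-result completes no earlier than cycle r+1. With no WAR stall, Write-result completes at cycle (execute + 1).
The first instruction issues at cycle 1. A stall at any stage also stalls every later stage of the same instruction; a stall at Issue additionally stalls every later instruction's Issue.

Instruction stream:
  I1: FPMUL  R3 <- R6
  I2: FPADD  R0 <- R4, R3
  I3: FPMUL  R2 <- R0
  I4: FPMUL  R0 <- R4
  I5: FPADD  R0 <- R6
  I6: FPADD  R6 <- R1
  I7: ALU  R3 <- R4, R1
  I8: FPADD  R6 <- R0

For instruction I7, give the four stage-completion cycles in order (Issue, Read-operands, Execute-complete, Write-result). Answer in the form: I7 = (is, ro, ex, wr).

[I1] 1/2/7/8
[I2] 2/9/12/13  (RAW R3: wait I1 write@8)
[I3] 9/14/19/20  (struct: FPMUL busy until I1 writes@8; RAW R0: wait I2 write@13)
[I4] 21/22/27/28  (struct: FPMUL busy until I3 writes@20)
[I5] 29/30/33/34  (WAW R0: wait I4 write@28)
[I6] 35/36/39/40  (struct: FPADD busy until I5 writes@34)
[I7] 36/37/38/39
[I8] 41/42/45/46  (struct: FPADD busy until I6 writes@40)

I7 = (36, 37, 38, 39)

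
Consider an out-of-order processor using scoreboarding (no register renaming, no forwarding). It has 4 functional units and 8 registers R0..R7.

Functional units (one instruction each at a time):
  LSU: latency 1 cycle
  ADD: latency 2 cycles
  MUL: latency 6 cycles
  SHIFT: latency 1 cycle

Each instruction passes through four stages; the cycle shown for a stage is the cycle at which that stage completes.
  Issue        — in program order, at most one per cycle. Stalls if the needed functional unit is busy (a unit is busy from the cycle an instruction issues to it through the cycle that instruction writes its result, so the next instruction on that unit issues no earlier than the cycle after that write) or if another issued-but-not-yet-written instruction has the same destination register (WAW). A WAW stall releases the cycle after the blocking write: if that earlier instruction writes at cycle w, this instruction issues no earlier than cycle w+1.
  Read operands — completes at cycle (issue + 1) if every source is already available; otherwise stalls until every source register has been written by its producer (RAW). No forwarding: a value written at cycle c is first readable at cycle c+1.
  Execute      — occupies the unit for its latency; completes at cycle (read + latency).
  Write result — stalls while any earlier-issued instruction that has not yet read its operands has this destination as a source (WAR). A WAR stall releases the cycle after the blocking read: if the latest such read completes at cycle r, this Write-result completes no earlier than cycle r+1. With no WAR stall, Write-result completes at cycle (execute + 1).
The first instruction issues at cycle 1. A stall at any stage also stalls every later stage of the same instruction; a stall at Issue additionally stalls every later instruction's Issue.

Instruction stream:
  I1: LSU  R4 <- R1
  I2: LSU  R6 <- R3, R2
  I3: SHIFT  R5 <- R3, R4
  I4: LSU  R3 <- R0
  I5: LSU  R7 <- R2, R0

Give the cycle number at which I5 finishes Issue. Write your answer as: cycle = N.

[1] I1 issues→LSU
[2] I1 reads
[3] I1 exec-done
[4] I1 writes R4
[5] I2 issues→LSU
[6] I2 reads, I3 issues→SHIFT
[7] I2 exec-done, I3 reads
[8] I2 writes R6, I3 exec-done
[9] I3 writes R5, I4 issues→LSU
[10] I4 reads
[11] I4 exec-done
[12] I4 writes R3
[13] I5 issues→LSU
[14] I5 reads
[15] I5 exec-done
[16] I5 writes R7

cycle = 13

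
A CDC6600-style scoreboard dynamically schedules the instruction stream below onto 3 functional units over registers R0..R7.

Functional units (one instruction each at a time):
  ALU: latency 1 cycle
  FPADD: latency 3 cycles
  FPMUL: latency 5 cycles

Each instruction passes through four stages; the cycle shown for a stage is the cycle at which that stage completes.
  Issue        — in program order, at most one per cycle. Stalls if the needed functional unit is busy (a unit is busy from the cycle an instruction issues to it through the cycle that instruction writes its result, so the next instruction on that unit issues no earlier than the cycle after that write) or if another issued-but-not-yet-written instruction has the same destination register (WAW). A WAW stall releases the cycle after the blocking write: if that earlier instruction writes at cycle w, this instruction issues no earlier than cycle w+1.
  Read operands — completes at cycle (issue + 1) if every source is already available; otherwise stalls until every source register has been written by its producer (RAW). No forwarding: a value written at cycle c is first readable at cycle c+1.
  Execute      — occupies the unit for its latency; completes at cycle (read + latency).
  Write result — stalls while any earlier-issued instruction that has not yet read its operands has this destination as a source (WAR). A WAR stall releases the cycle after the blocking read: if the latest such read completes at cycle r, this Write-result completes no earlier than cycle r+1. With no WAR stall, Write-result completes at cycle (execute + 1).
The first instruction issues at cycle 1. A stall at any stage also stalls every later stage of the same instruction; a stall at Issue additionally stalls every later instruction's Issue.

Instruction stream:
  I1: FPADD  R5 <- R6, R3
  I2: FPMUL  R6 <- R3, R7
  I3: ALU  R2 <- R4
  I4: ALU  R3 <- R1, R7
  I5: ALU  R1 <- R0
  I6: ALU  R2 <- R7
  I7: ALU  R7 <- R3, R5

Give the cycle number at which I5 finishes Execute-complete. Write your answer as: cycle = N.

cycle = 13

I1 -> (1, 2, 5, 6)
I2 -> (2, 3, 8, 9)
I3 -> (3, 4, 5, 6)
I4 -> (7, 8, 9, 10)  // struct: ALU busy until I3 writes@6
I5 -> (11, 12, 13, 14)  // struct: ALU busy until I4 writes@10
I6 -> (15, 16, 17, 18)  // struct: ALU busy until I5 writes@14
I7 -> (19, 20, 21, 22)  // struct: ALU busy until I6 writes@18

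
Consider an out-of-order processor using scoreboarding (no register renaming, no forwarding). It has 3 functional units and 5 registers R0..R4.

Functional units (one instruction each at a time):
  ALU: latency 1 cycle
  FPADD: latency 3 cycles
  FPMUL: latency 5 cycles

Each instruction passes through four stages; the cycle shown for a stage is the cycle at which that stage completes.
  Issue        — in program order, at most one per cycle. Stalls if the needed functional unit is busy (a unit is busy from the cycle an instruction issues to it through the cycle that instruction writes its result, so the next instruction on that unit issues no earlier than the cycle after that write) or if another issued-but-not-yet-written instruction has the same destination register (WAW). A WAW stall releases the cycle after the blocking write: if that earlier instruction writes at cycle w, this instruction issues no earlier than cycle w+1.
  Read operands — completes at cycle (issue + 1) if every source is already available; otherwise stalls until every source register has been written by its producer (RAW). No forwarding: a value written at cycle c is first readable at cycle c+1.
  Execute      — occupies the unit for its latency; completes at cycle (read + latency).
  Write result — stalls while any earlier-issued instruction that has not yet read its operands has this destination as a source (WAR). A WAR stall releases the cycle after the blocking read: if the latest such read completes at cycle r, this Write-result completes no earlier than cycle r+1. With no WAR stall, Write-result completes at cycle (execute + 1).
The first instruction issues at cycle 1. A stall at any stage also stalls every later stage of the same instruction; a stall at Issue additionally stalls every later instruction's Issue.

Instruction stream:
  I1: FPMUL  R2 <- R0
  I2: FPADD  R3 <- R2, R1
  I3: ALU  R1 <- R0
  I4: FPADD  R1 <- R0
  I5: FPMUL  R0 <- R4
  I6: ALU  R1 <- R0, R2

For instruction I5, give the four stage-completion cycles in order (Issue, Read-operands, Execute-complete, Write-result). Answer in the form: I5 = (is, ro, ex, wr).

I1: IS=1 RO=2 EX=7 WR=8
I2: IS=2 RO=9 EX=12 WR=13  [RAW R2: wait I1 write@8]
I3: IS=3 RO=4 EX=5 WR=10  [WAR R1: wait I2 read@9]
I4: IS=14 RO=15 EX=18 WR=19  [struct: FPADD busy until I2 writes@13]
I5: IS=15 RO=16 EX=21 WR=22
I6: IS=20 RO=23 EX=24 WR=25  [WAW R1: wait I4 write@19; RAW R0: wait I5 write@22]

I5 = (15, 16, 21, 22)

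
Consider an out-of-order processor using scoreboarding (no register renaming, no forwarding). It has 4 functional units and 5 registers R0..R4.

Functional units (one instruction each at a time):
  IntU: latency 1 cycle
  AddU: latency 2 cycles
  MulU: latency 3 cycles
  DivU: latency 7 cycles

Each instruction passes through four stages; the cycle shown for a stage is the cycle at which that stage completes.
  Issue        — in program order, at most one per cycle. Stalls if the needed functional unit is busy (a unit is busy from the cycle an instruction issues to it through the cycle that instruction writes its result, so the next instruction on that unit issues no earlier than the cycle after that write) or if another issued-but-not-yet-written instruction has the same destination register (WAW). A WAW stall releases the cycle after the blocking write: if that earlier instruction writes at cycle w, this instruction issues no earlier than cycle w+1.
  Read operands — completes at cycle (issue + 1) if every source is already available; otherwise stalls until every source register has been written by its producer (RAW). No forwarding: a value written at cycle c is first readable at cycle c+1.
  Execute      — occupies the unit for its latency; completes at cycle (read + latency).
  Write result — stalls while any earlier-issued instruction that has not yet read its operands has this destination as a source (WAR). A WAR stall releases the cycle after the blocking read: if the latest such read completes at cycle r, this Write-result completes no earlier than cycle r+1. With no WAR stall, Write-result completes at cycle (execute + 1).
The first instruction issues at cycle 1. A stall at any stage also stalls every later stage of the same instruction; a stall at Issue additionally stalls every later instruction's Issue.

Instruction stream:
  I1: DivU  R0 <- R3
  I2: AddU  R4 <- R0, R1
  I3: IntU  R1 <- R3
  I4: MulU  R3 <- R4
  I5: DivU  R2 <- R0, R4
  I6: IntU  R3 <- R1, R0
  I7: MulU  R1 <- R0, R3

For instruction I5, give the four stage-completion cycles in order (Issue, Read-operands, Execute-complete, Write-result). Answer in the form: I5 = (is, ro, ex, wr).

I5 = (11, 15, 22, 23)

  I1 | 1 | 2 | 9 | 10
  I2 | 2 | 11 | 13 | 14   RAW R0: wait I1 write@10
  I3 | 3 | 4 | 5 | 12   WAR R1: wait I2 read@11
  I4 | 4 | 15 | 18 | 19   RAW R4: wait I2 write@14
  I5 | 11 | 15 | 22 | 23   struct: DivU busy until I1 writes@10 · RAW R4: wait I2 write@14
  I6 | 20 | 21 | 22 | 23   WAW R3: wait I4 write@19
  I7 | 21 | 24 | 27 | 28   RAW R3: wait I6 write@23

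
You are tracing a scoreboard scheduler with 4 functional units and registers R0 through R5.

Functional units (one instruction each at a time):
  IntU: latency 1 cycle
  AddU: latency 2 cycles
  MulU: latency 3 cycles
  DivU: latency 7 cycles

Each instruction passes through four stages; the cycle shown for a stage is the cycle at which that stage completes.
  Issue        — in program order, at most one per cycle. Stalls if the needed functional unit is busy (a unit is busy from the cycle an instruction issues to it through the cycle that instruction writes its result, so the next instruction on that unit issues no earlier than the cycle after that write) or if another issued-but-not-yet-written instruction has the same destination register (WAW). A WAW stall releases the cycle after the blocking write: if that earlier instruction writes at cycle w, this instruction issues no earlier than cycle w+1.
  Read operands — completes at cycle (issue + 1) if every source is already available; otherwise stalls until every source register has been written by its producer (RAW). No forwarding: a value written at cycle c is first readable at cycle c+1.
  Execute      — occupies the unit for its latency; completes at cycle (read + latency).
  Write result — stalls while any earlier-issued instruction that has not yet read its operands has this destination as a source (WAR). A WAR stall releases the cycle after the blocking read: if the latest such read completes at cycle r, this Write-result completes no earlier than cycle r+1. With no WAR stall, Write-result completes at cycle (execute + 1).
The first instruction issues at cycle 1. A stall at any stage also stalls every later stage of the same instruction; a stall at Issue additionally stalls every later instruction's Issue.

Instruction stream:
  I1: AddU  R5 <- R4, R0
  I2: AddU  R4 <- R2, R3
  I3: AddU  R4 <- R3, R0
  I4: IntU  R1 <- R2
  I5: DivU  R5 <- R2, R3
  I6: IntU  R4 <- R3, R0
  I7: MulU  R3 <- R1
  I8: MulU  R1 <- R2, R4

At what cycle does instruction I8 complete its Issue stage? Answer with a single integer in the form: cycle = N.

  I1 | 1 | 2 | 4 | 5
  I2 | 6 | 7 | 9 | 10   struct: AddU busy until I1 writes@5
  I3 | 11 | 12 | 14 | 15   struct: AddU busy until I2 writes@10
  I4 | 12 | 13 | 14 | 15
  I5 | 13 | 14 | 21 | 22
  I6 | 16 | 17 | 18 | 19   struct: IntU busy until I4 writes@15
  I7 | 17 | 18 | 21 | 22
  I8 | 23 | 24 | 27 | 28   struct: MulU busy until I7 writes@22

cycle = 23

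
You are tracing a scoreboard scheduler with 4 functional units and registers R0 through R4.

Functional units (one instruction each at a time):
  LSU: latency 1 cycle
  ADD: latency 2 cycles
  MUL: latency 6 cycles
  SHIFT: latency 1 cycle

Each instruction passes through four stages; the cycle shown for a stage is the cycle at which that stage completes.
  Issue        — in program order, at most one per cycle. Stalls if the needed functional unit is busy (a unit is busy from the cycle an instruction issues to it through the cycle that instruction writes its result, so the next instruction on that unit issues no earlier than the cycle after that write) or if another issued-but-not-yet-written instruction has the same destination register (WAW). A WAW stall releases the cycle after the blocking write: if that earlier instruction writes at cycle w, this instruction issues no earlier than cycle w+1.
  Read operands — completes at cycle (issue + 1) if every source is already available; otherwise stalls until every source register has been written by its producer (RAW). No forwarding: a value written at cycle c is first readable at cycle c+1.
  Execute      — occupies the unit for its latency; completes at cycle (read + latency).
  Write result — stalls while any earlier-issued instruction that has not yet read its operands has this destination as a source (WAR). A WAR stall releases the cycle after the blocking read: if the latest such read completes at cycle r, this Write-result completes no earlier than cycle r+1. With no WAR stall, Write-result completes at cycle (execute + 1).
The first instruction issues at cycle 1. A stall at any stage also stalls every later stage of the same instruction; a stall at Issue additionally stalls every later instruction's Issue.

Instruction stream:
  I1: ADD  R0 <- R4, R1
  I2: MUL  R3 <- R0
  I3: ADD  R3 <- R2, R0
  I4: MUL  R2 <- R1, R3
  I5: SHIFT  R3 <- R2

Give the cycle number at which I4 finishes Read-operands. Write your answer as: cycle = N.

cycle = 19

cycle 1: I1 dispatched to ADD
cycle 2: I1 operands ready, I2 dispatched to MUL
cycle 4: I1 complete
cycle 5: R0←I1
cycle 6: I2 operands ready
cycle 12: I2 complete
cycle 13: R3←I2
cycle 14: I3 dispatched to ADD
cycle 15: I3 operands ready, I4 dispatched to MUL
cycle 17: I3 complete
cycle 18: R3←I3
cycle 19: I4 operands ready, I5 dispatched to SHIFT
cycle 25: I4 complete
cycle 26: R2←I4
cycle 27: I5 operands ready
cycle 28: I5 complete
cycle 29: R3←I5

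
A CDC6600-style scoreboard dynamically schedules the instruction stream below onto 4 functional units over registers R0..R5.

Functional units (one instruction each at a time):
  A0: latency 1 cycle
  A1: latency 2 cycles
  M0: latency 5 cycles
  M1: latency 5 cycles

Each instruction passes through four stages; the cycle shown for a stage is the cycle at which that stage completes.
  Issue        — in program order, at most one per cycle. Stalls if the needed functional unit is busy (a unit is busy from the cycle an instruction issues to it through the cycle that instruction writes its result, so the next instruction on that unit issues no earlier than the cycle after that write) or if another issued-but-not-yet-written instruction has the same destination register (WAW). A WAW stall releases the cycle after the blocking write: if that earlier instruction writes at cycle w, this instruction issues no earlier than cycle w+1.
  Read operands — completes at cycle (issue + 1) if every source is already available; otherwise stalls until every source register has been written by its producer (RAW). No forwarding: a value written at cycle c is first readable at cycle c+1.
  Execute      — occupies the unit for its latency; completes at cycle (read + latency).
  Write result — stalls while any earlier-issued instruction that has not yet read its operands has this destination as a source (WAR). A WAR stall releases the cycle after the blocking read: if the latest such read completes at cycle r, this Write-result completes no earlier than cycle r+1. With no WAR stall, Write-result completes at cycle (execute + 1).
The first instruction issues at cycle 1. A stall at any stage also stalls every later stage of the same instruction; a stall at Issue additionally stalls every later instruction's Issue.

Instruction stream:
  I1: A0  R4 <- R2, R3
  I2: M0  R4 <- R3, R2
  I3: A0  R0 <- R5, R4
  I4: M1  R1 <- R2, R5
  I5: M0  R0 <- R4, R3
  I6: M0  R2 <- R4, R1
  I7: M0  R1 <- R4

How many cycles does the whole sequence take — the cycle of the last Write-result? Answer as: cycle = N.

1) issue 1, read 2, done 3, write 4
2) issue 5, read 6, done 11, write 12  <WAW R4: wait I1 write@4>
3) issue 6, read 13, done 14, write 15  <RAW R4: wait I2 write@12>
4) issue 7, read 8, done 13, write 14
5) issue 16, read 17, done 22, write 23  <WAW R0: wait I3 write@15>
6) issue 24, read 25, done 30, write 31  <struct: M0 busy until I5 writes@23>
7) issue 32, read 33, done 38, write 39  <struct: M0 busy until I6 writes@31>

cycle = 39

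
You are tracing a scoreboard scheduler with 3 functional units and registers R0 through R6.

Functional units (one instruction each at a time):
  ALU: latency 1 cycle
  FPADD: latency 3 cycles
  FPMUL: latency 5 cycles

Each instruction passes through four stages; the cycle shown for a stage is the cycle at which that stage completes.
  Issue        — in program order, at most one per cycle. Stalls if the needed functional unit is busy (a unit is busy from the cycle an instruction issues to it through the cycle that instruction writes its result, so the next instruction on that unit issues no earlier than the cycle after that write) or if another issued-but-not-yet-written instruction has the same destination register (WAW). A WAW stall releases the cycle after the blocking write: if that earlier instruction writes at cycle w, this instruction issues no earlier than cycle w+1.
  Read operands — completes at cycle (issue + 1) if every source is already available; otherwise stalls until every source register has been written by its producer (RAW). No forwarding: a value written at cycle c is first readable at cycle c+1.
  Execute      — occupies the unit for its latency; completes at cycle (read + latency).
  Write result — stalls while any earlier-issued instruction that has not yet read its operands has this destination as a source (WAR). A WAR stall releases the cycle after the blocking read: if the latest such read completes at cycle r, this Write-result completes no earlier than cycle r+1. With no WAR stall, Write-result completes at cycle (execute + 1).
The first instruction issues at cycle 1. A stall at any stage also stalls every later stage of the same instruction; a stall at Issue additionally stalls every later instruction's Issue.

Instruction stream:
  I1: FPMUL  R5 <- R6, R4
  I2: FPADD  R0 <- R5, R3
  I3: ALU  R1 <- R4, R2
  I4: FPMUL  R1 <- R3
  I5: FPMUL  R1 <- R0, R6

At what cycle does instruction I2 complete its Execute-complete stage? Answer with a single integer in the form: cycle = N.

I1  is:1  ro:2  ex:7  wr:8
I2  is:2  ro:9  ex:12  wr:13  — RAW R5: wait I1 write@8
I3  is:3  ro:4  ex:5  wr:6
I4  is:9  ro:10  ex:15  wr:16  — struct: FPMUL busy until I1 writes@8
I5  is:17  ro:18  ex:23  wr:24  — struct: FPMUL busy until I4 writes@16

cycle = 12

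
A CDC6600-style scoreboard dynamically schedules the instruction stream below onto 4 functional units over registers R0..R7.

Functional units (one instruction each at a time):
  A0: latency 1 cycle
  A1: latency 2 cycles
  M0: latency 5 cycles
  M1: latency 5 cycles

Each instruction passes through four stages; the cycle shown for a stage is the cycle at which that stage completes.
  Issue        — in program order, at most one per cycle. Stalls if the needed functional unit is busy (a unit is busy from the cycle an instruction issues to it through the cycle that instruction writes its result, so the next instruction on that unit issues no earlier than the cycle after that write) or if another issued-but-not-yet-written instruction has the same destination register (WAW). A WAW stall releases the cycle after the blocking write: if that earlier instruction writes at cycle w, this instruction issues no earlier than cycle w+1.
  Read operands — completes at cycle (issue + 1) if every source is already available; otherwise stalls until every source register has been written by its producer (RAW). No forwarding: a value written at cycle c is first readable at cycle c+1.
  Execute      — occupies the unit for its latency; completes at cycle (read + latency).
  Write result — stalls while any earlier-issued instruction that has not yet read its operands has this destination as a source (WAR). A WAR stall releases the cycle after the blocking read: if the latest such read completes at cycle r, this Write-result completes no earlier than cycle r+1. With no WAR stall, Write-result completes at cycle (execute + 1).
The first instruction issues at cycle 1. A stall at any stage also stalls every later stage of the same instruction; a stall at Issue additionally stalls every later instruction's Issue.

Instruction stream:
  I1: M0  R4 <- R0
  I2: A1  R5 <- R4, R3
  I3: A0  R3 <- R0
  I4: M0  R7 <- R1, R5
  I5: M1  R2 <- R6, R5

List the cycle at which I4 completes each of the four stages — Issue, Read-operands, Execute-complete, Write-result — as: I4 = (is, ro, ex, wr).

I4 = (9, 13, 18, 19)

cycle 1: I1→M0
cycle 2: I1 RO | I2→A1
cycle 3: I3→A0
cycle 4: I3 RO
cycle 5: I3 EX
cycle 7: I1 EX
cycle 8: I1 WR R4
cycle 9: I2 RO | I4→M0
cycle 10: I3 WR R3 | I5→M1
cycle 11: I2 EX
cycle 12: I2 WR R5
cycle 13: I4 RO | I5 RO
cycle 18: I4 EX | I5 EX
cycle 19: I4 WR R7 | I5 WR R2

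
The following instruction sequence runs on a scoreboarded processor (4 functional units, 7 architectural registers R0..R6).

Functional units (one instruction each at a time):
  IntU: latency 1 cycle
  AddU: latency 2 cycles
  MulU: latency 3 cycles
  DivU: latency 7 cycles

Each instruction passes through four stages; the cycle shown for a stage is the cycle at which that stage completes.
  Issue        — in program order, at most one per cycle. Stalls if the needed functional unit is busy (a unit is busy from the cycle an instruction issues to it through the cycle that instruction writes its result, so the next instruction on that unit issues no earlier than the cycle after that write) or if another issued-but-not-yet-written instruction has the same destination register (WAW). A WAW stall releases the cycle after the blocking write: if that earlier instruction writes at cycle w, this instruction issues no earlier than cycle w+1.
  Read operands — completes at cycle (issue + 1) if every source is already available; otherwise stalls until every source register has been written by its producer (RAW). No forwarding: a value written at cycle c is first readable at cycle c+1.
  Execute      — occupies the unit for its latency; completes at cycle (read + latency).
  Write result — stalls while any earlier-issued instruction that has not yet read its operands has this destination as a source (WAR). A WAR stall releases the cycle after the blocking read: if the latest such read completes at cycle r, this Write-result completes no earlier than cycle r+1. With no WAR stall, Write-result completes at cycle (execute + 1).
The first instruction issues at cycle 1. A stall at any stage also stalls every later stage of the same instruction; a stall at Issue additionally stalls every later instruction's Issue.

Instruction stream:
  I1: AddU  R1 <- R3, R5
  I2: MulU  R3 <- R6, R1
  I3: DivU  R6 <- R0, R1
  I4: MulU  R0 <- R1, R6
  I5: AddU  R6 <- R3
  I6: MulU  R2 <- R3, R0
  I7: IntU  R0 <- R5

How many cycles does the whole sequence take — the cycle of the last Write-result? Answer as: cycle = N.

cycle 1: I1 dispatched to AddU
cycle 2: I1 operands ready, I2 dispatched to MulU
cycle 3: I3 dispatched to DivU
cycle 4: I1 complete
cycle 5: R1←I1
cycle 6: I2 operands ready, I3 operands ready
cycle 9: I2 complete
cycle 10: R3←I2
cycle 11: I4 dispatched to MulU
cycle 13: I3 complete
cycle 14: R6←I3
cycle 15: I4 operands ready, I5 dispatched to AddU
cycle 16: I5 operands ready
cycle 18: I4 complete, I5 complete
cycle 19: R0←I4, R6←I5
cycle 20: I6 dispatched to MulU
cycle 21: I6 operands ready, I7 dispatched to IntU
cycle 22: I7 operands ready
cycle 23: I7 complete
cycle 24: I6 complete, R0←I7
cycle 25: R2←I6

cycle = 25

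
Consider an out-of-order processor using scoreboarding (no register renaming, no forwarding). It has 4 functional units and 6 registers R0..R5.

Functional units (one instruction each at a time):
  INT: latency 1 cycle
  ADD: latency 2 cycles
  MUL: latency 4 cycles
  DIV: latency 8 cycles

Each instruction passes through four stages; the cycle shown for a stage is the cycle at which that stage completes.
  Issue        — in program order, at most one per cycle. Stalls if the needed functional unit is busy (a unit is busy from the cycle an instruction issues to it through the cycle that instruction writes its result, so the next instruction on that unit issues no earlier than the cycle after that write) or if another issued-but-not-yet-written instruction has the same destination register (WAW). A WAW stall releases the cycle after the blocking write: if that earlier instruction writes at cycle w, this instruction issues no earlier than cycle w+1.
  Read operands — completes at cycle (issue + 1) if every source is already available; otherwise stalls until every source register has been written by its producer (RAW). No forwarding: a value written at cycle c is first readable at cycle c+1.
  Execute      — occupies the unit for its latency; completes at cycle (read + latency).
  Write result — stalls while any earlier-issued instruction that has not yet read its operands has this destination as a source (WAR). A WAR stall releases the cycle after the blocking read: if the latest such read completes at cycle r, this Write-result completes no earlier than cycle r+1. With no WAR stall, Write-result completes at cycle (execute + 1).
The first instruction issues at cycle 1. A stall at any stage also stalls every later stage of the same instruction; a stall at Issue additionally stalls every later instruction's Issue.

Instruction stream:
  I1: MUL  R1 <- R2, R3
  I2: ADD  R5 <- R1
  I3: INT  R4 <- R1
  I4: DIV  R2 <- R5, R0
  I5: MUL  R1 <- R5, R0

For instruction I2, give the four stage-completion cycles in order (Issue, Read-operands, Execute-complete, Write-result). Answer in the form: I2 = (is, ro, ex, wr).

I2 = (2, 8, 10, 11)

cycle 1: I1 issues→MUL
cycle 2: I1 reads · I2 issues→ADD
cycle 3: I3 issues→INT
cycle 4: I4 issues→DIV
cycle 6: I1 exec-done
cycle 7: I1 writes R1
cycle 8: I2 reads · I3 reads · I5 issues→MUL
cycle 9: I3 exec-done
cycle 10: I2 exec-done · I3 writes R4
cycle 11: I2 writes R5
cycle 12: I4 reads · I5 reads
cycle 16: I5 exec-done
cycle 17: I5 writes R1
cycle 20: I4 exec-done
cycle 21: I4 writes R2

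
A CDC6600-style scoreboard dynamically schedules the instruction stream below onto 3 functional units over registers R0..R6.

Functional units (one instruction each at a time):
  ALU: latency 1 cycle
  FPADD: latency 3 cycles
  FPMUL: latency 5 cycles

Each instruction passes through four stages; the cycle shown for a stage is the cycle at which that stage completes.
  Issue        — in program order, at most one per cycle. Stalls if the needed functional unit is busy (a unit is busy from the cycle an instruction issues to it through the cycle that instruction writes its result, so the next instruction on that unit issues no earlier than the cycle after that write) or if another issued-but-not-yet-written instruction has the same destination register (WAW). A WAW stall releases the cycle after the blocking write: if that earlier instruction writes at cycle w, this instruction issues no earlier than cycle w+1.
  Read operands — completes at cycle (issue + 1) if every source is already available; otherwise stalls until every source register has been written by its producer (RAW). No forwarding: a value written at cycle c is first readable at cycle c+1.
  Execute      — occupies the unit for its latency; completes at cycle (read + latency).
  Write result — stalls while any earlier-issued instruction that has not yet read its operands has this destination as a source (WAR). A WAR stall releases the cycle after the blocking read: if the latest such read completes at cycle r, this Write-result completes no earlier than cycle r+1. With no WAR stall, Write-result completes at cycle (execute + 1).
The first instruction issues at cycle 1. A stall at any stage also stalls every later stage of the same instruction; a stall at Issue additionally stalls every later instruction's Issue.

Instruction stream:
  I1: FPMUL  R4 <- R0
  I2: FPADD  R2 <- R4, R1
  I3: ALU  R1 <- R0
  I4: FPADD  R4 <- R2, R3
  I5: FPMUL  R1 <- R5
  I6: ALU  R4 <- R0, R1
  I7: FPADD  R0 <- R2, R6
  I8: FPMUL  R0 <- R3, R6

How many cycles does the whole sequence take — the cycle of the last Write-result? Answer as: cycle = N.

cycle = 34

I1: IS=1 RO=2 EX=7 WR=8
I2: IS=2 RO=9 EX=12 WR=13  [RAW R4: wait I1 write@8]
I3: IS=3 RO=4 EX=5 WR=10  [WAR R1: wait I2 read@9]
I4: IS=14 RO=15 EX=18 WR=19  [struct: FPADD busy until I2 writes@13]
I5: IS=15 RO=16 EX=21 WR=22
I6: IS=20 RO=23 EX=24 WR=25  [WAW R4: wait I4 write@19; RAW R1: wait I5 write@22]
I7: IS=21 RO=22 EX=25 WR=26
I8: IS=27 RO=28 EX=33 WR=34  [WAW R0: wait I7 write@26]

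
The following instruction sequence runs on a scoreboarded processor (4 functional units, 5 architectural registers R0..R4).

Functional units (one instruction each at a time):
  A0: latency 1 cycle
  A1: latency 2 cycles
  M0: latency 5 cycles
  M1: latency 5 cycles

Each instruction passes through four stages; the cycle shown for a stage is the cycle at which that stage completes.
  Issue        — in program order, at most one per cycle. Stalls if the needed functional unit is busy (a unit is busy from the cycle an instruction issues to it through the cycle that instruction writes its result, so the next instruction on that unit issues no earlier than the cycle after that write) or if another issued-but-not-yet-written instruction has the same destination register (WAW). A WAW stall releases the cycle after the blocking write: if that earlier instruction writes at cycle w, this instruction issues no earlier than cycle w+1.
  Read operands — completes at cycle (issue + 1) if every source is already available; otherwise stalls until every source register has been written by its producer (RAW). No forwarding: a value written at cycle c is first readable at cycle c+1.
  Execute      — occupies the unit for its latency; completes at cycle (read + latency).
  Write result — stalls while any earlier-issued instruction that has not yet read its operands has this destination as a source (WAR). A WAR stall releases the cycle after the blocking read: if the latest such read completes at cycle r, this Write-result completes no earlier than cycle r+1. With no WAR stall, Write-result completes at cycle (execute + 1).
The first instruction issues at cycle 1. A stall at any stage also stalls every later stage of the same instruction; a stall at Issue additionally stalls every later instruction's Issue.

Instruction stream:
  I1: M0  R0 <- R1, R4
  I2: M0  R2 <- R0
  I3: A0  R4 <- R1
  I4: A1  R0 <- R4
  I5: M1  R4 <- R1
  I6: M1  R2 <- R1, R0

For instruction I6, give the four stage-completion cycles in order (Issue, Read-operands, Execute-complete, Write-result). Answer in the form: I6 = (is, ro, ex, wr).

t=1  I1 dispatched to M0
t=2  I1 operands ready
t=7  I1 complete
t=8  R0←I1
t=9  I2 dispatched to M0
t=10  I2 operands ready · I3 dispatched to A0
t=11  I3 operands ready · I4 dispatched to A1
t=12  I3 complete
t=13  R4←I3
t=14  I4 operands ready · I5 dispatched to M1
t=15  I2 complete · I5 operands ready
t=16  R2←I2 · I4 complete
t=17  R0←I4
t=20  I5 complete
t=21  R4←I5
t=22  I6 dispatched to M1
t=23  I6 operands ready
t=28  I6 complete
t=29  R2←I6

I6 = (22, 23, 28, 29)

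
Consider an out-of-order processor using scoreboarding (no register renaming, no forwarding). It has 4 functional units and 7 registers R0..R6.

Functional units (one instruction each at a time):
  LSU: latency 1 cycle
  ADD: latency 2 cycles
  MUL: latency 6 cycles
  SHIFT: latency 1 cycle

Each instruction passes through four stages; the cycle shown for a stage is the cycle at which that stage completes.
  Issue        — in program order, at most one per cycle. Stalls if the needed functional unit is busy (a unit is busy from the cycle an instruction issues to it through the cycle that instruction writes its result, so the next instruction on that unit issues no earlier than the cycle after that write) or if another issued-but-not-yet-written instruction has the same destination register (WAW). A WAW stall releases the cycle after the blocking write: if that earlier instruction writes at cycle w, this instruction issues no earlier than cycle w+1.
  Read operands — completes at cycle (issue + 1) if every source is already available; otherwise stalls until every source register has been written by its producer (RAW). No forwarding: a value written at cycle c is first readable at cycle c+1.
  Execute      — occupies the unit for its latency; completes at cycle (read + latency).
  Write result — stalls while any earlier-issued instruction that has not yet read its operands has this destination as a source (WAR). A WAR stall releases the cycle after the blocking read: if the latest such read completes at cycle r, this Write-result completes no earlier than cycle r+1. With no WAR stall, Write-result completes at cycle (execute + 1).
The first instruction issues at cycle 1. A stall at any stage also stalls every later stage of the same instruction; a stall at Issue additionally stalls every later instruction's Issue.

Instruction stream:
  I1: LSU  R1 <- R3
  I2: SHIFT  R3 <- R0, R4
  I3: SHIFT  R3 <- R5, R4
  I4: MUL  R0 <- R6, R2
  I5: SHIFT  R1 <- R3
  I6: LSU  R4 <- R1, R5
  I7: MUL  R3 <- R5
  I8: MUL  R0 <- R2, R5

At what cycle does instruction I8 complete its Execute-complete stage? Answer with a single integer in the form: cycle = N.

I1  is:1  ro:2  ex:3  wr:4
I2  is:2  ro:3  ex:4  wr:5
I3  is:6  ro:7  ex:8  wr:9  — struct: SHIFT busy until I2 writes@5
I4  is:7  ro:8  ex:14  wr:15
I5  is:10  ro:11  ex:12  wr:13  — struct: SHIFT busy until I3 writes@9
I6  is:11  ro:14  ex:15  wr:16  — RAW R1: wait I5 write@13
I7  is:16  ro:17  ex:23  wr:24  — struct: MUL busy until I4 writes@15
I8  is:25  ro:26  ex:32  wr:33  — struct: MUL busy until I7 writes@24

cycle = 32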